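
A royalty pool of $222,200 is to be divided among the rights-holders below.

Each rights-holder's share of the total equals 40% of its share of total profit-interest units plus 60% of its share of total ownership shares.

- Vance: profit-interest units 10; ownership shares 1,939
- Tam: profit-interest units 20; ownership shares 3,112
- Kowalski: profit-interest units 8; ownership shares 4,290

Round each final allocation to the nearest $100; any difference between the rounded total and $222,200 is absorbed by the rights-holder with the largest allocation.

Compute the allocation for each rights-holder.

Profit-interest units total 38; ownership shares total 9,341.
Combined weights (40% profit-interest units + 60% ownership shares): Vance 0.2298; Tam 0.4104; Kowalski 0.3598.
Pro-rata amounts: Vance 51,063.97; Tam 91,195.16; Kowalski 79,940.87.
Rounded to nearest $100: Vance $51,100; Tam $91,200; Kowalski $79,900. Sum = $222,200.
Rounded total matches; no reconciliation needed.

Vance: $51,100 | Tam: $91,200 | Kowalski: $79,900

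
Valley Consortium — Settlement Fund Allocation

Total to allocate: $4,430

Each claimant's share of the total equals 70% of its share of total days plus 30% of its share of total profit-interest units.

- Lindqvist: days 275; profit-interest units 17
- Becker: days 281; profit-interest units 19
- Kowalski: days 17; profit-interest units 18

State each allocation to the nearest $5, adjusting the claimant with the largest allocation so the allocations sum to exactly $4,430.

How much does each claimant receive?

Lindqvist: $1,905; Becker: $1,990; Kowalski: $535

Days total 573; profit-interest units total 54.
Combined weights (70% days + 30% profit-interest units): Lindqvist 0.4304; Becker 0.4488; Kowalski 0.1208.
Pro-rata amounts: Lindqvist 1,906.65; Becker 1,988.35; Kowalski 535.00.
Rounded to nearest $5: Lindqvist $1,905; Becker $1,990; Kowalski $535. Sum = $4,430.
No rounding difference to absorb.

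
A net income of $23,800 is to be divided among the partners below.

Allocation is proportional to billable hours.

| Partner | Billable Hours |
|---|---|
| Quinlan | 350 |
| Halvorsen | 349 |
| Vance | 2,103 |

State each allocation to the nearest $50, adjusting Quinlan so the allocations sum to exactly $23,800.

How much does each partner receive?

Quinlan: $3,000 · Halvorsen: $2,950 · Vance: $17,850

Billable hours total: 2,802.
Pro-rata amounts: Quinlan 350/2,802 × $23,800 = 2,972.88; Halvorsen 349/2,802 × $23,800 = 2,964.38; Vance 2,103/2,802 × $23,800 = 17,862.74.
Rounded to nearest $50: Quinlan $2,950; Halvorsen $2,950; Vance $17,850. Sum = $23,750.
Difference $23,800 − $23,750 = +$50 applied to Quinlan: Quinlan becomes $3,000.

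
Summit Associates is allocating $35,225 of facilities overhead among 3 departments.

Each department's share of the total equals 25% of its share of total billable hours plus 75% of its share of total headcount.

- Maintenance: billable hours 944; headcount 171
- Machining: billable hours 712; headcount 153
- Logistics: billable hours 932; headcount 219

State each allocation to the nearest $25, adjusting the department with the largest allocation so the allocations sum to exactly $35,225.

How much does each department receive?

Totals — billable hours 2,588, headcount 543.
Composite weights (25% billable hours + 75% headcount): Maintenance 0.3274; Machining 0.2801; Logistics 0.3925.
Raw shares: Maintenance 11,531.89; Machining 9,866.70; Logistics 13,826.41.
After rounding ($25): Maintenance $11,525; Machining $9,875; Logistics $13,825. Sum = $35,225.
Rounded total matches; no reconciliation needed.

Maintenance: $11,525 · Machining: $9,875 · Logistics: $13,825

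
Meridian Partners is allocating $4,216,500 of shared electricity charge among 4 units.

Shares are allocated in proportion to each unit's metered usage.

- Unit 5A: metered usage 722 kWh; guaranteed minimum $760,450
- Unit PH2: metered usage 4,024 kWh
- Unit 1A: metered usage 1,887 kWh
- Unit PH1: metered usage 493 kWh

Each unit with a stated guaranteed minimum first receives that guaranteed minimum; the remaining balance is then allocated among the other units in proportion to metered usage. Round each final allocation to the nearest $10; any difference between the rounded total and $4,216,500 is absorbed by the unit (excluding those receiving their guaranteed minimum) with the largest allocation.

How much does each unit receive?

Unit 5A: $760,450; Unit PH2: $2,171,630; Unit 1A: $1,018,360; Unit PH1: $266,060

Minimums first: Unit 5A $760,450. Remaining pool $3,456,050.
Remaining pool split over remaining metered usage 6,404: Unit PH2 2,171,634.17 → $2,171,630; Unit 1A 1,018,358.27 → $1,018,360; Unit PH1 266,057.57 → $266,060.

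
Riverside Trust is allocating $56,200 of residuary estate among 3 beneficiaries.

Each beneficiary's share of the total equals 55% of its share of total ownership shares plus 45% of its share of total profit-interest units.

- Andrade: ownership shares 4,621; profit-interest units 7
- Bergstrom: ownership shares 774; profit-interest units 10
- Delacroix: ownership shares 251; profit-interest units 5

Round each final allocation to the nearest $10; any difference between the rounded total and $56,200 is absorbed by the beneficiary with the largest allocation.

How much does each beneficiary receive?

Andrade: $33,350; Bergstrom: $15,730; Delacroix: $7,120

Ownership shares total 5,646; profit-interest units total 22.
Combined weights (55% ownership shares + 45% profit-interest units): Andrade 0.5933; Bergstrom 0.2799; Delacroix 0.1267.
Raw shares: Andrade 33,345.28; Bergstrom 15,732.85; Delacroix 7,121.87.
After rounding ($10): Andrade $33,350; Bergstrom $15,730; Delacroix $7,120. Sum = $56,200.
Rounded total matches; no reconciliation needed.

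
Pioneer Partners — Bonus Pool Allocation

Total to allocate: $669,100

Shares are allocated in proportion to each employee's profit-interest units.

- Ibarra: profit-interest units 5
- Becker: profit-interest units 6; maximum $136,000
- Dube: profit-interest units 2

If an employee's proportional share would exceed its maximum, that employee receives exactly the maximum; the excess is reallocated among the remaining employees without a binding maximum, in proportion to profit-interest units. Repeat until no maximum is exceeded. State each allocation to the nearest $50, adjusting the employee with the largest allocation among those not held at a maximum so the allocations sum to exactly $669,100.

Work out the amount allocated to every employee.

Ibarra: $380,800 | Becker: $136,000 | Dube: $152,300

Sum of profit-interest units: 13.
Proportional shares (ignoring caps): Ibarra 257,346.15; Becker 308,815.38; Dube 102,938.46.
Capped: Becker ($136,000); residual $533,100 reallocated over remaining profit-interest units 7.
Remaining shares: Ibarra 380,785.71 → $380,800; Dube 152,314.29 → $152,300.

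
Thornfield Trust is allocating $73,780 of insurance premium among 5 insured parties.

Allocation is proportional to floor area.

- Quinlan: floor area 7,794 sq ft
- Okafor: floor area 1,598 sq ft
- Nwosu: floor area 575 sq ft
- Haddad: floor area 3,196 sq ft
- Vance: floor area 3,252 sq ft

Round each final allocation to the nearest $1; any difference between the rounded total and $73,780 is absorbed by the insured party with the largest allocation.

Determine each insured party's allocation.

Quinlan: $35,032; Okafor: $7,182; Nwosu: $2,584; Haddad: $14,365; Vance: $14,617

Sum of floor area: 16,415.
Unrounded shares: Quinlan 7,794/16,415 × $73,780 = 35,031.45; Okafor 1,598/16,415 × $73,780 = 7,182.48; Nwosu 575/16,415 × $73,780 = 2,584.43; Haddad 3,196/16,415 × $73,780 = 14,364.96; Vance 3,252/16,415 × $73,780 = 14,616.67.
At nearest $1: Quinlan $35,031; Okafor $7,182; Nwosu $2,584; Haddad $14,365; Vance $14,617. Sum = $73,779.
Difference $73,780 − $73,779 = +$1 applied to largest allocation (Quinlan): Quinlan becomes $35,032.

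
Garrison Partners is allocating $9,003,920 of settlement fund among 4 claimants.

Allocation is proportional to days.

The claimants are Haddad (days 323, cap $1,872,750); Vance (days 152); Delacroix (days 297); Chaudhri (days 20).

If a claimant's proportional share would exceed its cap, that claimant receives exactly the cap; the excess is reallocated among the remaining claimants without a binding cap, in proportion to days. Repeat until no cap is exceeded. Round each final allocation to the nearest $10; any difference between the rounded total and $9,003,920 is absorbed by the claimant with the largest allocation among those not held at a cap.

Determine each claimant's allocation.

Total days = 792.
Proportional shares (ignoring caps): Haddad 3,672,053.23; Vance 1,728,025.05; Delacroix 3,376,470.00; Chaudhri 227,371.72.
Capped: Haddad ($1,872,750); residual $7,131,170 reallocated over remaining days 469.
Remaining shares: Vance 2,311,168.10 → $2,311,170; Delacroix 4,515,900.83 → $4,515,900; Chaudhri 304,101.07 → $304,100.

Haddad: $1,872,750 | Vance: $2,311,170 | Delacroix: $4,515,900 | Chaudhri: $304,100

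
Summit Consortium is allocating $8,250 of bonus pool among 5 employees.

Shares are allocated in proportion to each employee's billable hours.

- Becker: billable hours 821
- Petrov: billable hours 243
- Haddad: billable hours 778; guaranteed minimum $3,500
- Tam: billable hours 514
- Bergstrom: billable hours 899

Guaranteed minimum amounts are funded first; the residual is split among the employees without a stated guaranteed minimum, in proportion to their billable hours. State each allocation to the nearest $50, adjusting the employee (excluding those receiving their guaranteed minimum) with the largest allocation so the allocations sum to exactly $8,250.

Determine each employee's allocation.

Becker: $1,550 | Petrov: $450 | Haddad: $3,500 | Tam: $1,000 | Bergstrom: $1,750

Fund the minimums — Haddad $3,500. Balance $4,750.
Balance split over remaining billable hours 2,477: Becker 1,574.38 → $1,550; Petrov 465.99 → $450; Tam 985.67 → $1,000; Bergstrom 1,723.96 → $1,700.
Rounding difference +$50 applied to Bergstrom → $1,750.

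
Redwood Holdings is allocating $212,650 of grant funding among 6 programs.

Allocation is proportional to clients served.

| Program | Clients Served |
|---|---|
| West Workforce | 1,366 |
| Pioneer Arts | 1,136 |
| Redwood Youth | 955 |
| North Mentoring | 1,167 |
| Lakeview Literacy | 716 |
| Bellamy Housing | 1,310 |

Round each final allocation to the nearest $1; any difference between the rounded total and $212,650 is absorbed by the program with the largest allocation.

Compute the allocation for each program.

West Workforce: $43,682; Pioneer Arts: $36,326; Redwood Youth: $30,538; North Mentoring: $37,318; Lakeview Literacy: $22,896; Bellamy Housing: $41,890

Clients served total: 6,650.
Raw shares: West Workforce 1,366/6,650 × $212,650 = 43,681.19; Pioneer Arts 1,136/6,650 × $212,650 = 36,326.38; Redwood Youth 955/6,650 × $212,650 = 30,538.46; North Mentoring 1,167/6,650 × $212,650 = 37,317.68; Lakeview Literacy 716/6,650 × $212,650 = 22,895.85; Bellamy Housing 1,310/6,650 × $212,650 = 41,890.45.
At nearest $1: West Workforce $43,681; Pioneer Arts $36,326; Redwood Youth $30,538; North Mentoring $37,318; Lakeview Literacy $22,896; Bellamy Housing $41,890. Sum = $212,649.
Difference $212,650 − $212,649 = +$1 applied to largest allocation (West Workforce): West Workforce becomes $43,682.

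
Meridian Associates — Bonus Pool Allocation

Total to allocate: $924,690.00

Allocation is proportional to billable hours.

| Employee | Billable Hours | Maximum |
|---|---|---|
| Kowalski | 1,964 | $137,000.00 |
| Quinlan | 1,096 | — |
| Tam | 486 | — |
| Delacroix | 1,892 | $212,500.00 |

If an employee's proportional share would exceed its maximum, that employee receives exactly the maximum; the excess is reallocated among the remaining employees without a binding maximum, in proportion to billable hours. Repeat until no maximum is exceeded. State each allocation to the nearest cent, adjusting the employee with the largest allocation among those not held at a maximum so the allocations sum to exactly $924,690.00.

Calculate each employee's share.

Sum of billable hours: 5,438.
Unconstrained shares: Kowalski 333,963.0673; Quinlan 186,366.3553; Tam 82,640.5554; Delacroix 321,720.0221.
Capped: Kowalski ($137,000.00), Delacroix ($212,500.00); remaining pool $575,190.00 reallocated over remaining billable hours 1,582.
Redistributed shares: Quinlan 398,488.1416 → $398,488.14; Tam 176,701.8584 → $176,701.86.

Kowalski: $137,000.00 · Quinlan: $398,488.14 · Tam: $176,701.86 · Delacroix: $212,500.00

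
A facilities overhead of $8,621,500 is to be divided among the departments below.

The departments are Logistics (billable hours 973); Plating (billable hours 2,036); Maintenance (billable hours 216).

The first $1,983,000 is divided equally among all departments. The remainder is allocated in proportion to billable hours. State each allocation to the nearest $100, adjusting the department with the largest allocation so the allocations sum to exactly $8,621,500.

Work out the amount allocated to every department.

Logistics: $2,663,900 · Plating: $4,852,000 · Maintenance: $1,105,600

$1,983,000 shared equally gives $661,000 per department.
Remainder $6,638,500 by billable hours (total 3,225): Logistics 2,002,871.47 → $2,002,900; Plating 4,191,003.41 → $4,191,000; Maintenance 444,625.12 → $444,600.
Totals: Logistics $661,000 + $2,002,900 = $2,663,900; Plating $661,000 + $4,191,000 = $4,852,000; Maintenance $661,000 + $444,600 = $1,105,600.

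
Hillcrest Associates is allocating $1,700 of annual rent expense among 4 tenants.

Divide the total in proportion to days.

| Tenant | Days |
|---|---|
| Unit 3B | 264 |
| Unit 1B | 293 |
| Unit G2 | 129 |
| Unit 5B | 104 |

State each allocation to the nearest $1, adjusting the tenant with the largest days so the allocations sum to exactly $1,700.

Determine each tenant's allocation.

Combined days = 790.
Proportional shares: Unit 3B 264/790 × $1,700 = 568.10; Unit 1B 293/790 × $1,700 = 630.51; Unit G2 129/790 × $1,700 = 277.59; Unit 5B 104/790 × $1,700 = 223.80.
Rounded to nearest $1: Unit 3B $568; Unit 1B $631; Unit G2 $278; Unit 5B $224. Sum = $1,701.
Difference $1,700 − $1,701 = −$1 applied to largest days (Unit 1B): Unit 1B becomes $630.

Unit 3B: $568 · Unit 1B: $630 · Unit G2: $278 · Unit 5B: $224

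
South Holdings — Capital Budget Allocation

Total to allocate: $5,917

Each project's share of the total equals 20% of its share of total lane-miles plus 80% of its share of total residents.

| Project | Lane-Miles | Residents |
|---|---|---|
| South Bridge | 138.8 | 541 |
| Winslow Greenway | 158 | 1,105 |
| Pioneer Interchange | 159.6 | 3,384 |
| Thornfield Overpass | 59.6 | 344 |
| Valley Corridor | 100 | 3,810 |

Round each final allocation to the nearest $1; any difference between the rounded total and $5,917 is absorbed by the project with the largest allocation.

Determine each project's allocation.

Lane-miles total 616; residents total 9,184.
Combined weights (20% lane-miles + 80% residents): South Bridge 0.0922; Winslow Greenway 0.1476; Pioneer Interchange 0.3466; Thornfield Overpass 0.0493; Valley Corridor 0.3643.
Unrounded shares: South Bridge 545.49; Winslow Greenway 873.07; Pioneer Interchange 2,050.78; Thornfield Overpass 291.80; Valley Corridor 2,155.85.
At nearest $1: South Bridge $545; Winslow Greenway $873; Pioneer Interchange $2,051; Thornfield Overpass $292; Valley Corridor $2,156. Sum = $5,917.
Sum already equals the total — no adjustment.

South Bridge: $545 | Winslow Greenway: $873 | Pioneer Interchange: $2,051 | Thornfield Overpass: $292 | Valley Corridor: $2,156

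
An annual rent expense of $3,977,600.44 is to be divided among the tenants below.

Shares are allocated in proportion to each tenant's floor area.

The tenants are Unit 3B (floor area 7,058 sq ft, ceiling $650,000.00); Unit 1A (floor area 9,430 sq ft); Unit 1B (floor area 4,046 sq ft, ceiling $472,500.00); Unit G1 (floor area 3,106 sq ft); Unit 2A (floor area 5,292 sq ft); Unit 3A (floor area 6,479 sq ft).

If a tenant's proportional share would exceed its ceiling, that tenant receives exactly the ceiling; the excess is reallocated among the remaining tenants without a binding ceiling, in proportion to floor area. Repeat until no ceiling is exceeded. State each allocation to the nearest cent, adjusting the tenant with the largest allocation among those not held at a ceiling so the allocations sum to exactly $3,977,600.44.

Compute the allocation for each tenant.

Unit 3B: $650,000.00; Unit 1A: $1,107,647.88; Unit 1B: $472,500.00; Unit G1: $364,830.79; Unit 2A: $621,598.37; Unit 3A: $761,023.40

Combined floor area = 35,411.
Proportional shares (ignoring caps): Unit 3B 792,801.7821; Unit 1A 1,059,240.6921; Unit 1B 454,473.7901; Unit G1 348,886.7009; Unit 2A 594,432.8465; Unit 3A 727,764.6282.
Cap binds for Unit 3B ($650,000.00); remaining pool $3,327,600.44 reallocated over remaining floor area 28,353.
Cap binds for Unit 1B ($472,500.00); remaining pool $2,855,100.44 reallocated over remaining floor area 24,307.
Redistributed shares: Unit 1A 1,107,647.8853 → $1,107,647.89; Unit G1 364,830.7881 → $364,830.79; Unit 2A 621,598.3679 → $621,598.37; Unit 3A 761,023.3986 → $761,023.40.
Rounding difference −$0.01 applied to Unit 1A → $1,107,647.88.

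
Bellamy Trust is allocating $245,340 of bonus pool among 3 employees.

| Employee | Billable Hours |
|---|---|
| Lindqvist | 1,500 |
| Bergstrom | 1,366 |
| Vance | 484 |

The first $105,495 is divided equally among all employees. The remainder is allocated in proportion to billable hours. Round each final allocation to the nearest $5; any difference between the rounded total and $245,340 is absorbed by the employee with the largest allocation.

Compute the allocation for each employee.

Lindqvist: $97,780; Bergstrom: $92,190; Vance: $55,370

Equal tier: $105,495 ÷ 3 = $35,165 apiece.
Remainder $139,845 by billable hours (total 3,350): Lindqvist 62,617.16 → $62,615; Bergstrom 57,023.36 → $57,025; Vance 20,204.47 → $20,205.
Totals: Lindqvist $35,165 + $62,615 = $97,780; Bergstrom $35,165 + $57,025 = $92,190; Vance $35,165 + $20,205 = $55,370.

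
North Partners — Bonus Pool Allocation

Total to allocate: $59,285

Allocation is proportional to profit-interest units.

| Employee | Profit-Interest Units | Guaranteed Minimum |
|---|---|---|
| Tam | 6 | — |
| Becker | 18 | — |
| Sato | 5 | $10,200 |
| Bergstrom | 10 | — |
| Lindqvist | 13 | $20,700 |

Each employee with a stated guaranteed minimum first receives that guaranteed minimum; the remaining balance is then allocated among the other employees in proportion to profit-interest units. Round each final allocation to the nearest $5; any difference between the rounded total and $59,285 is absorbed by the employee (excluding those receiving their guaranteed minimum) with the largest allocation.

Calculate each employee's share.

Tam: $5,010; Becker: $15,025; Sato: $10,200; Bergstrom: $8,350; Lindqvist: $20,700

Fund the minimums — Sato $10,200; Lindqvist $20,700. Remaining pool $28,385.
Remaining pool split over remaining profit-interest units 34: Tam 5,009.12 → $5,010; Becker 15,027.35 → $15,025; Bergstrom 8,348.53 → $8,350.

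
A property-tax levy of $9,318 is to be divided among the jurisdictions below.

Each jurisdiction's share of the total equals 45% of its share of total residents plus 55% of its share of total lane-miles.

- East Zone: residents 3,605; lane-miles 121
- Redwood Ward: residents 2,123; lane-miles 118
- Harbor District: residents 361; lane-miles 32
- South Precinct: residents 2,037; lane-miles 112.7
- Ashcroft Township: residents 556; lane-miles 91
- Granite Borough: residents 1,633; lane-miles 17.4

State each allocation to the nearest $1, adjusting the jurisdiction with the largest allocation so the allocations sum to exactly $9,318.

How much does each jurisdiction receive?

East Zone: $2,725; Redwood Ward: $2,092; Harbor District: $480; South Precinct: $2,002; Ashcroft Township: $1,174; Granite Borough: $845

Totals — residents 10,315, lane-miles 492.1.
Combined weights (45% residents + 55% lane-miles): East Zone 0.2925; Redwood Ward 0.2245; Harbor District 0.0515; South Precinct 0.2148; Ashcroft Township 0.1260; Granite Borough 0.0907.
Unrounded shares: East Zone 2,725.59; Redwood Ward 2,091.90; Harbor District 480.01; South Precinct 2,001.75; Ashcroft Township 1,173.72; Granite Borough 845.03.
After rounding ($1): East Zone $2,726; Redwood Ward $2,092; Harbor District $480; South Precinct $2,002; Ashcroft Township $1,174; Granite Borough $845. Sum = $9,319.
Difference $9,318 − $9,319 = −$1 applied to largest allocation (East Zone): East Zone becomes $2,725.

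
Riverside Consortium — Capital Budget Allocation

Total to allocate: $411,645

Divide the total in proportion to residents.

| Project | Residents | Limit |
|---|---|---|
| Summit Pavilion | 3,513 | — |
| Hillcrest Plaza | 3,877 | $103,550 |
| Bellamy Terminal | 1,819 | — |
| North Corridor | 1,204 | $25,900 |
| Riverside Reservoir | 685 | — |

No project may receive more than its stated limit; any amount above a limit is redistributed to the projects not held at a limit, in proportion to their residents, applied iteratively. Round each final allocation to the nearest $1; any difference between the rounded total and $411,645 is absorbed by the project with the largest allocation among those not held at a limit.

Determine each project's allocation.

Combined residents = 11,098.
Pro-rata shares before constraints: Summit Pavilion 130,303.56; Hillcrest Plaza 143,804.98; Bellamy Terminal 67,470.02; North Corridor 44,658.55; Riverside Reservoir 25,407.90.
Held at cap: Hillcrest Plaza ($103,550), North Corridor ($25,900); remaining pool $282,195 reallocated over remaining residents 6,017.
Shares after redistribution: Summit Pavilion 164,758.36 → $164,758; Bellamy Terminal 85,310.40 → $85,310; Riverside Reservoir 32,126.24 → $32,126.
Rounding difference +$1 applied to Summit Pavilion → $164,759.

Summit Pavilion: $164,759; Hillcrest Plaza: $103,550; Bellamy Terminal: $85,310; North Corridor: $25,900; Riverside Reservoir: $32,126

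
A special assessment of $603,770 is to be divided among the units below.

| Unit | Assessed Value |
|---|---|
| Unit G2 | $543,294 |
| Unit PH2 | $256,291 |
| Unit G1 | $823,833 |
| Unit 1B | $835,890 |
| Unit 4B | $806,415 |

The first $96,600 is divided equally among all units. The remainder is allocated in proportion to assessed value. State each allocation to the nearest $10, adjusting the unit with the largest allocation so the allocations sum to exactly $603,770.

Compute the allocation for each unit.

Unit G2: $103,690; Unit PH2: $59,120; Unit G1: $147,260; Unit 1B: $149,140; Unit 4B: $144,560

First tranche $96,600 split equally: $19,320 each.
Remainder $507,170 by assessed value (total 3,265,723): Unit G2 84,374.09 → $84,370; Unit PH2 39,802.24 → $39,800; Unit G1 127,942.08 → $127,940; Unit 1B 129,814.54 → $129,810; Unit 4B 125,237.04 → $125,240.
Rounding difference +$10 on remainder applied to Unit 1B.
Totals: Unit G2 $19,320 + $84,370 = $103,690; Unit PH2 $19,320 + $39,800 = $59,120; Unit G1 $19,320 + $127,940 = $147,260; Unit 1B $19,320 + $129,820 = $149,140; Unit 4B $19,320 + $125,240 = $144,560.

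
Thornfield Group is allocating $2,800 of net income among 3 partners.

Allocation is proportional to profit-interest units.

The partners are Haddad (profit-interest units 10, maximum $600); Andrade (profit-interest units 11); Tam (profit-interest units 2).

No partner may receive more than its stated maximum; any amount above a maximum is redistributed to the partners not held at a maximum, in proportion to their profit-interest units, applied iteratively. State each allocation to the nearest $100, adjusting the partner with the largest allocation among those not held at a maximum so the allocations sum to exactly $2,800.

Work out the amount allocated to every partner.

Haddad: $600; Andrade: $1,900; Tam: $300

Total profit-interest units = 23.
Pro-rata shares before constraints: Haddad 1,217.39; Andrade 1,339.13; Tam 243.48.
Capped: Haddad ($600); remaining pool $2,200 reallocated over remaining profit-interest units 13.
Redistributed shares: Andrade 1,861.54 → $1,900; Tam 338.46 → $300.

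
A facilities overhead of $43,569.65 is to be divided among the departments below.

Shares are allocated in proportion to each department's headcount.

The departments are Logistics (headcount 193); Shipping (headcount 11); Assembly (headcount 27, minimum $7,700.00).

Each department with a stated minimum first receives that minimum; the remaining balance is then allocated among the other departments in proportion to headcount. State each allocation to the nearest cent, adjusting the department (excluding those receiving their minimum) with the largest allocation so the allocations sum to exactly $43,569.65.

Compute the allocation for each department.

Logistics: $33,935.50 · Shipping: $1,934.15 · Assembly: $7,700.00

Minimums first: Assembly $7,700.00. Balance $35,869.65.
Balance split over remaining headcount 204: Logistics 33,935.5022 → $33,935.50; Shipping 1,934.1478 → $1,934.15.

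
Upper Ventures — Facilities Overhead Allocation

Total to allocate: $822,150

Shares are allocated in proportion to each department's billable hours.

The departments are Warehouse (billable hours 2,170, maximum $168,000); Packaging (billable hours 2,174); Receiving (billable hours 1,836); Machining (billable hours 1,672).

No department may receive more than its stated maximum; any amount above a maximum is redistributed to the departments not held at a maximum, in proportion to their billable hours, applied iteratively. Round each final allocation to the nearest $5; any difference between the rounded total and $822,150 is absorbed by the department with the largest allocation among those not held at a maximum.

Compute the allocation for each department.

Billable hours total: 7,852.
Unconstrained shares: Warehouse 227,211.60; Packaging 227,630.43; Receiving 192,239.86; Machining 175,068.11.
Capped: Warehouse ($168,000); remaining pool $654,150 reallocated over remaining billable hours 5,682.
Redistributed shares: Packaging 250,285.48 → $250,285; Receiving 211,372.65 → $211,375; Machining 192,491.87 → $192,490.

Warehouse: $168,000 · Packaging: $250,285 · Receiving: $211,375 · Machining: $192,490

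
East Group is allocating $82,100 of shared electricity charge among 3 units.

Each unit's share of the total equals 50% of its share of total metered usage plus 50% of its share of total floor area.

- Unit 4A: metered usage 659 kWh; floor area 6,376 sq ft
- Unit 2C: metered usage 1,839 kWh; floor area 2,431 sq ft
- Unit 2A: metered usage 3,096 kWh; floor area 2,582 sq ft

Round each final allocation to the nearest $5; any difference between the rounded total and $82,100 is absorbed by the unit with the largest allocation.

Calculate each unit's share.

Unit 4A: $27,815 | Unit 2C: $22,255 | Unit 2A: $32,030

Totals — metered usage 5,594, floor area 11,389.
Blended shares (50% metered usage + 50% floor area): Unit 4A 0.3388; Unit 2C 0.2711; Unit 2A 0.3901.
Raw shares: Unit 4A 27,817.25; Unit 2C 22,257.17; Unit 2A 32,025.57.
After rounding ($5): Unit 4A $27,815; Unit 2C $22,255; Unit 2A $32,025. Sum = $82,095.
Difference $82,100 − $82,095 = +$5 applied to largest allocation (Unit 2A): Unit 2A becomes $32,030.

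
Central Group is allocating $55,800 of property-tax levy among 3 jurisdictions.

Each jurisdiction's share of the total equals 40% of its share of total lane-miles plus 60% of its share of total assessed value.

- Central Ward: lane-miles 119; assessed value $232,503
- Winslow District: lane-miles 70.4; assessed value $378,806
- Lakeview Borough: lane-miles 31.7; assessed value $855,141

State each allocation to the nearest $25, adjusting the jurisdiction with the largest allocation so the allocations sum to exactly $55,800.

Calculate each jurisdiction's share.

Central Ward: $17,325; Winslow District: $15,750; Lakeview Borough: $22,725

Lane-miles total 221.1; assessed value total 1,466,450.
Blended shares (40% lane-miles + 60% assessed value): Central Ward 0.3104; Winslow District 0.2824; Lakeview Borough 0.4072.
Proportional shares: Central Ward 17,321.22; Winslow District 15,755.25; Lakeview Borough 22,723.53.
Rounded to nearest $25: Central Ward $17,325; Winslow District $15,750; Lakeview Borough $22,725. Sum = $55,800.
Sum already equals the total — no adjustment.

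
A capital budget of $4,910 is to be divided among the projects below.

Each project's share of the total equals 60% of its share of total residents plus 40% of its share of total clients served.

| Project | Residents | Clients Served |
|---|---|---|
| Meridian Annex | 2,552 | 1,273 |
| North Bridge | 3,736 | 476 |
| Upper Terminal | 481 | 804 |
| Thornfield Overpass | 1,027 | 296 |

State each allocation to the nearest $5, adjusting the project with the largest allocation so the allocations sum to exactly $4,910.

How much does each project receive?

Residents total 7,796; clients served total 2,849.
Composite weights (60% residents + 40% clients served): Meridian Annex 0.3751; North Bridge 0.3544; Upper Terminal 0.1499; Thornfield Overpass 0.1206.
Pro-rata amounts: Meridian Annex 1,841.93; North Bridge 1,739.92; Upper Terminal 736.01; Thornfield Overpass 592.14.
At nearest $5: Meridian Annex $1,840; North Bridge $1,740; Upper Terminal $735; Thornfield Overpass $590. Sum = $4,905.
Difference $4,910 − $4,905 = +$5 applied to largest allocation (Meridian Annex): Meridian Annex becomes $1,845.

Meridian Annex: $1,845; North Bridge: $1,740; Upper Terminal: $735; Thornfield Overpass: $590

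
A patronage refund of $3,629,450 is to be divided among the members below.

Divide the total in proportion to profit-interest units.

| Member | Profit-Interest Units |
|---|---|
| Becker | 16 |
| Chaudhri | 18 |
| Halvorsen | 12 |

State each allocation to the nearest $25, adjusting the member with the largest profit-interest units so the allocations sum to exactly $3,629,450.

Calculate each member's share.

Becker: $1,262,425 · Chaudhri: $1,420,200 · Halvorsen: $946,825

Combined profit-interest units = 16 + 18 + 12 = 46.
Pro-rata amounts: Becker 1,262,417.39; Chaudhri 1,420,219.57; Halvorsen 946,813.04.
Rounded to nearest $25: Becker $1,262,425; Chaudhri $1,420,225; Halvorsen $946,825. Sum = $3,629,475.
Difference $3,629,450 − $3,629,475 = −$25 applied to largest profit-interest units (Chaudhri): Chaudhri becomes $1,420,200.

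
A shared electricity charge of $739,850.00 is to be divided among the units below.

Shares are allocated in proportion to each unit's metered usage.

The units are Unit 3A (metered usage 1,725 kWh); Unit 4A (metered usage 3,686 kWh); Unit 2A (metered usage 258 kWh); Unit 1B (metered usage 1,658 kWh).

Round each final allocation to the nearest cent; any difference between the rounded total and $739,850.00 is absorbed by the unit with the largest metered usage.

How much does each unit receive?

Metered usage total: 1,725 + 3,686 + 258 + 1,658 = 7,327.
Raw shares: Unit 3A 174,183.3288; Unit 4A 372,196.9565; Unit 2A 26,051.7674; Unit 1B 167,417.9473.
At nearest cent: Unit 3A $174,183.33; Unit 4A $372,196.96; Unit 2A $26,051.77; Unit 1B $167,417.95. Sum = $739,850.01.
Difference $739,850.00 − $739,850.01 = −$0.01 applied to largest metered usage (Unit 4A): Unit 4A becomes $372,196.95.

Unit 3A: $174,183.33 · Unit 4A: $372,196.95 · Unit 2A: $26,051.77 · Unit 1B: $167,417.95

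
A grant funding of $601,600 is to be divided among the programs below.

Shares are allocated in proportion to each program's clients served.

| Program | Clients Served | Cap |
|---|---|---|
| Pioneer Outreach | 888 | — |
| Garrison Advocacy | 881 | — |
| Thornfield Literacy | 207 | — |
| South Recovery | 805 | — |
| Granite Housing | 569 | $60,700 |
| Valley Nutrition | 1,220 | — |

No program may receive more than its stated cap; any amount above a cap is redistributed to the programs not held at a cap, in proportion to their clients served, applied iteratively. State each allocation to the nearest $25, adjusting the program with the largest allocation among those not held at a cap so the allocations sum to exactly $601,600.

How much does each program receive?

Clients served total: 4,570.
Unconstrained shares: Pioneer Outreach 116,897.33; Garrison Advocacy 115,975.84; Thornfield Literacy 27,249.72; South Recovery 105,971.12; Granite Housing 74,903.81; Valley Nutrition 160,602.19.
Cap binds for Granite Housing ($60,700); remaining pool $540,900 reallocated over remaining clients served 4,001.
Remaining shares: Pioneer Outreach 120,049.79 → $120,050; Garrison Advocacy 119,103.45 → $119,100; Thornfield Literacy 27,984.58 → $27,975; South Recovery 108,828.92 → $108,825; Valley Nutrition 164,933.27 → $164,925.
Rounding difference +$25 applied to Valley Nutrition → $164,950.

Pioneer Outreach: $120,050 | Garrison Advocacy: $119,100 | Thornfield Literacy: $27,975 | South Recovery: $108,825 | Granite Housing: $60,700 | Valley Nutrition: $164,950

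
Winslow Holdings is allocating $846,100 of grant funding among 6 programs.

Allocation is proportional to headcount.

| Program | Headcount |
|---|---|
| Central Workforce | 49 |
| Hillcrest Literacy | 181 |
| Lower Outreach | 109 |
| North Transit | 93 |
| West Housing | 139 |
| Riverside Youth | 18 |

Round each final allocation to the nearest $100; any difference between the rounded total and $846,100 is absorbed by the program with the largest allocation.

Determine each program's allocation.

Combined headcount = 589.
Raw shares: Central Workforce 49/589 × $846,100 = 70,388.62; Hillcrest Literacy 181/589 × $846,100 = 260,006.96; Lower Outreach 109/589 × $846,100 = 156,578.78; North Transit 93/589 × $846,100 = 133,594.74; West Housing 139/589 × $846,100 = 199,673.85; Riverside Youth 18/589 × $846,100 = 25,857.05.
Rounded to nearest $100: Central Workforce $70,400; Hillcrest Literacy $260,000; Lower Outreach $156,600; North Transit $133,600; West Housing $199,700; Riverside Youth $25,900. Sum = $846,200.
Difference $846,100 − $846,200 = −$100 applied to largest allocation (Hillcrest Literacy): Hillcrest Literacy becomes $259,900.

Central Workforce: $70,400 | Hillcrest Literacy: $259,900 | Lower Outreach: $156,600 | North Transit: $133,600 | West Housing: $199,700 | Riverside Youth: $25,900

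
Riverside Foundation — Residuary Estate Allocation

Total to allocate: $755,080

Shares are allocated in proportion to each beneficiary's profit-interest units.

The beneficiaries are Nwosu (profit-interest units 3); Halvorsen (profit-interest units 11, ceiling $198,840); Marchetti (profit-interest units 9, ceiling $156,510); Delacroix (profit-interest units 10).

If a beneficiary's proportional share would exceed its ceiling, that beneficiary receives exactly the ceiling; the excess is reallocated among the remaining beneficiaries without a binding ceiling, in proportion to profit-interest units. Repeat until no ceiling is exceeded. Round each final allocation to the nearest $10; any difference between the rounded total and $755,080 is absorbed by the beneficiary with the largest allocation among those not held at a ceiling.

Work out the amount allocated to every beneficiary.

Profit-interest units total: 33.
Pro-rata shares before constraints: Nwosu 68,643.64; Halvorsen 251,693.33; Marchetti 205,930.91; Delacroix 228,812.12.
Capped: Halvorsen ($198,840), Marchetti ($156,510); remaining pool $399,730 reallocated over remaining profit-interest units 13.
Redistributed shares: Nwosu 92,245.38 → $92,250; Delacroix 307,484.62 → $307,480.

Nwosu: $92,250 | Halvorsen: $198,840 | Marchetti: $156,510 | Delacroix: $307,480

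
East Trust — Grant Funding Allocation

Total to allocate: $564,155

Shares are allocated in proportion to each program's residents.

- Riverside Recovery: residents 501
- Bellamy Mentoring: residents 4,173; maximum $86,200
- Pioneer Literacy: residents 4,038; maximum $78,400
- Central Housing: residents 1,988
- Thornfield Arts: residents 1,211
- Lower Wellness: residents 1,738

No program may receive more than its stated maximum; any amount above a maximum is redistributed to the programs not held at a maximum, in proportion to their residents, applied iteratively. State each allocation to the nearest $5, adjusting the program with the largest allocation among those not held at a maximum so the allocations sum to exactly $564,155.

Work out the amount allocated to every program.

Sum of residents: 13,649.
Proportional shares (ignoring caps): Riverside Recovery 20,707.87; Bellamy Mentoring 172,482.88; Pioneer Literacy 166,902.92; Central Housing 82,170.13; Thornfield Arts 50,054.34; Lower Wellness 71,836.87.
Held at cap: Bellamy Mentoring ($86,200), Pioneer Literacy ($78,400); remaining pool $399,555 reallocated over remaining residents 5,438.
Remaining shares: Riverside Recovery 36,810.79 → $36,810; Central Housing 146,067.55 → $146,070; Thornfield Arts 88,977.77 → $88,980; Lower Wellness 127,698.89 → $127,700.
Rounding difference −$5 applied to Central Housing → $146,065.

Riverside Recovery: $36,810 · Bellamy Mentoring: $86,200 · Pioneer Literacy: $78,400 · Central Housing: $146,065 · Thornfield Arts: $88,980 · Lower Wellness: $127,700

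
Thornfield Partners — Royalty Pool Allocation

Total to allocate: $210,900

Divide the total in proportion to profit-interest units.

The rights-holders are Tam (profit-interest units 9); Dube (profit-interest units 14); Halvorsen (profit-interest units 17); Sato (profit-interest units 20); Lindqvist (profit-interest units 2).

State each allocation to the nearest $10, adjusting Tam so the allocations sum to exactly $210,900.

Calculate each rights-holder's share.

Tam: $30,620 | Dube: $47,620 | Halvorsen: $57,830 | Sato: $68,030 | Lindqvist: $6,800

Profit-interest units total: 62.
Proportional shares: Tam 9/62 × $210,900 = 30,614.52; Dube 14/62 × $210,900 = 47,622.58; Halvorsen 17/62 × $210,900 = 57,827.42; Sato 20/62 × $210,900 = 68,032.26; Lindqvist 2/62 × $210,900 = 6,803.23.
After rounding ($10): Tam $30,610; Dube $47,620; Halvorsen $57,830; Sato $68,030; Lindqvist $6,800. Sum = $210,890.
Difference $210,900 − $210,890 = +$10 applied to Tam: Tam becomes $30,620.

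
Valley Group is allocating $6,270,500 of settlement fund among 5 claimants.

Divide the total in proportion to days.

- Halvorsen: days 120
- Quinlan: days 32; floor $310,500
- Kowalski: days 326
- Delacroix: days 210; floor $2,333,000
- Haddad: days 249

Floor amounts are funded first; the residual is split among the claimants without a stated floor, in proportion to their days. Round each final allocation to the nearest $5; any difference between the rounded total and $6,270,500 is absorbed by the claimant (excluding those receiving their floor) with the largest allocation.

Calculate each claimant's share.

Fund the minimums — Quinlan $310,500; Delacroix $2,333,000. Residual $3,627,000.
Residual split over remaining days 695: Halvorsen 626,244.60 → $626,245; Kowalski 1,701,297.84 → $1,701,300; Haddad 1,299,457.55 → $1,299,460.
Rounding difference −$5 applied to Kowalski → $1,701,295.

Halvorsen: $626,245; Quinlan: $310,500; Kowalski: $1,701,295; Delacroix: $2,333,000; Haddad: $1,299,460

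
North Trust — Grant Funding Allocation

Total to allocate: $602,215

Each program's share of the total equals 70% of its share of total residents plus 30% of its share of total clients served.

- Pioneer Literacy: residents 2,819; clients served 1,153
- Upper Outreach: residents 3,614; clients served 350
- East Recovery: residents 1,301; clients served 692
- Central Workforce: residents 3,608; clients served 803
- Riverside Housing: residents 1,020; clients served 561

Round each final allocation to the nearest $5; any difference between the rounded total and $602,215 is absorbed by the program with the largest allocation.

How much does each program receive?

Pioneer Literacy: $154,660 · Upper Outreach: $141,005 · East Recovery: $79,495 · Central Workforce: $163,795 · Riverside Housing: $63,260

Residents total 12,362; clients served total 3,559.
Combined weights (70% residents + 30% clients served): Pioneer Literacy 0.2568; Upper Outreach 0.2341; East Recovery 0.1320; Central Workforce 0.2720; Riverside Housing 0.1050.
Pro-rata amounts: Pioneer Literacy 154,658.75; Upper Outreach 141,006.19; East Recovery 79,492.56; Central Workforce 163,797.10; Riverside Housing 63,260.40.
After rounding ($5): Pioneer Literacy $154,660; Upper Outreach $141,005; East Recovery $79,495; Central Workforce $163,795; Riverside Housing $63,260. Sum = $602,215.
No rounding difference to absorb.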